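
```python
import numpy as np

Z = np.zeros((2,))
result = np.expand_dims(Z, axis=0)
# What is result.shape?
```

(1, 2)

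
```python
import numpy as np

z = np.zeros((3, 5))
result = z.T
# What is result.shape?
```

(5, 3)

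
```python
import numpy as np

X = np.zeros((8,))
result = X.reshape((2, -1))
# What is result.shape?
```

(2, 4)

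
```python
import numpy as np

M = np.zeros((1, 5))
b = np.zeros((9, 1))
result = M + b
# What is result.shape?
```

(9, 5)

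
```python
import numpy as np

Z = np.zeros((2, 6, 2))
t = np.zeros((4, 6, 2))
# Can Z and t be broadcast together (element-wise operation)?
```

No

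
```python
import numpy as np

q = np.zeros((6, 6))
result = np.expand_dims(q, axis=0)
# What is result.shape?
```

(1, 6, 6)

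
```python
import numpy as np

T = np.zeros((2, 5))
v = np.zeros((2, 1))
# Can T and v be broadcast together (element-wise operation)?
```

Yes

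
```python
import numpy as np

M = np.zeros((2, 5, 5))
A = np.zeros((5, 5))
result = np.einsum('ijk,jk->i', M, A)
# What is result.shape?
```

(2,)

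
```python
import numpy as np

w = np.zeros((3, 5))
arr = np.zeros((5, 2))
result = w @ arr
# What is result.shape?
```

(3, 2)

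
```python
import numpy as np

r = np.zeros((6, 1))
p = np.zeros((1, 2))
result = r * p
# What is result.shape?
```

(6, 2)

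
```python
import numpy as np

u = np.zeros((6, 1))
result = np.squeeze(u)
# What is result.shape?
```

(6,)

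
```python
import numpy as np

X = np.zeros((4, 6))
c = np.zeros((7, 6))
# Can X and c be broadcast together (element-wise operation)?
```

No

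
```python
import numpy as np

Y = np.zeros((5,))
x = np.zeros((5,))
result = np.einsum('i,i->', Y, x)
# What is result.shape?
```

()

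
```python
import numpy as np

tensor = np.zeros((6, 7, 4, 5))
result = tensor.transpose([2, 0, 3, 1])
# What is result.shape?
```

(4, 6, 5, 7)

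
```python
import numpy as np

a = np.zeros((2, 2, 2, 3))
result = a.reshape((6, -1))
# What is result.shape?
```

(6, 4)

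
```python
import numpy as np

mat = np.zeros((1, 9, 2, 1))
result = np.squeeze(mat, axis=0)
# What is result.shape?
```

(9, 2, 1)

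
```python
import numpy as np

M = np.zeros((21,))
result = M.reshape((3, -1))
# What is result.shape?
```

(3, 7)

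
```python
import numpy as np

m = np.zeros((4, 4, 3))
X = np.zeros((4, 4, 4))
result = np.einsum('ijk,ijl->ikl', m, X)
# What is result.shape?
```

(4, 3, 4)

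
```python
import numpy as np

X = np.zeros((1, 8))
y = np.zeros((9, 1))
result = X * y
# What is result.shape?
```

(9, 8)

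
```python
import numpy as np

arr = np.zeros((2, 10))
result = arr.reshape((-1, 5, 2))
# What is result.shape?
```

(2, 5, 2)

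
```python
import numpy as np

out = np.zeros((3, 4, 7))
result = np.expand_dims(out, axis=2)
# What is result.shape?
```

(3, 4, 1, 7)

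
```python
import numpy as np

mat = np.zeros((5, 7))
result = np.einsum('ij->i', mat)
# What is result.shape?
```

(5,)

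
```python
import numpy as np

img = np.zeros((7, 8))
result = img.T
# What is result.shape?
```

(8, 7)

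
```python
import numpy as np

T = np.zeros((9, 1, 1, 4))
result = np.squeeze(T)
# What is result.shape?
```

(9, 4)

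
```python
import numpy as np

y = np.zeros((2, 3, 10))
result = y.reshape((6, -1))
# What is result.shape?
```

(6, 10)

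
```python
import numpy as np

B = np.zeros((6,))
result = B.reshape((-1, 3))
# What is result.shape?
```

(2, 3)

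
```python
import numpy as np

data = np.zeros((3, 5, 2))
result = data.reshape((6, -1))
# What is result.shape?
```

(6, 5)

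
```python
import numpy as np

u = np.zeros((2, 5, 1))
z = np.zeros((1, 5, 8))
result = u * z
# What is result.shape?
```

(2, 5, 8)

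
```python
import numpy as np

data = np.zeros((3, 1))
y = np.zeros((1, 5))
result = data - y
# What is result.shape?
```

(3, 5)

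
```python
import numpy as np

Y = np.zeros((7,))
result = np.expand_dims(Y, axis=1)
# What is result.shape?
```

(7, 1)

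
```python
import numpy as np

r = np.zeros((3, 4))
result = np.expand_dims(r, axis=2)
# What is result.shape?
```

(3, 4, 1)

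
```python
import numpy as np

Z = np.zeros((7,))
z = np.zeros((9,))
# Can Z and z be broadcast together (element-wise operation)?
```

No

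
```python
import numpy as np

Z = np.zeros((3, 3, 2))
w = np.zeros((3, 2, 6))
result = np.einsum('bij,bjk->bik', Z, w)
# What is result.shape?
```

(3, 3, 6)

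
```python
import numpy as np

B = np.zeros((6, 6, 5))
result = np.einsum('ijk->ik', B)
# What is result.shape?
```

(6, 5)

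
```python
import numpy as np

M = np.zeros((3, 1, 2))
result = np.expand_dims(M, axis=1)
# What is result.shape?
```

(3, 1, 1, 2)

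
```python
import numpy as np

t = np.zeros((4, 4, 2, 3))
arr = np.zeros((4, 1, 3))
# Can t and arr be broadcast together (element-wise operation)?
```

Yes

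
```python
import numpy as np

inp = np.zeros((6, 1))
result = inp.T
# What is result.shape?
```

(1, 6)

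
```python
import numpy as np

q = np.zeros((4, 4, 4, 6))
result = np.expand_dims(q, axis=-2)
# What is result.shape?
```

(4, 4, 4, 1, 6)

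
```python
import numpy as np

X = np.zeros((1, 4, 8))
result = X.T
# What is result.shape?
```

(8, 4, 1)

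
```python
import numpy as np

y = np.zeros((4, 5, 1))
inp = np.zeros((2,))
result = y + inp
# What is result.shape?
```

(4, 5, 2)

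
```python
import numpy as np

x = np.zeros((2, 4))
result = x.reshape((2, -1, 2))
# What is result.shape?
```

(2, 2, 2)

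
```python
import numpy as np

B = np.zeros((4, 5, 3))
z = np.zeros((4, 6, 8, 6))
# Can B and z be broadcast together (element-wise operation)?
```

No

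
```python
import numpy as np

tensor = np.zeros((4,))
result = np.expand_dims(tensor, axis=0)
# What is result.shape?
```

(1, 4)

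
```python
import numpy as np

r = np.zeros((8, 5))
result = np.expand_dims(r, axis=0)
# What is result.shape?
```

(1, 8, 5)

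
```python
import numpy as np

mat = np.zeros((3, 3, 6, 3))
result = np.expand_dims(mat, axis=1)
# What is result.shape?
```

(3, 1, 3, 6, 3)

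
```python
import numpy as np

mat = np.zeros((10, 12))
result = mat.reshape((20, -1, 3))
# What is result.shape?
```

(20, 2, 3)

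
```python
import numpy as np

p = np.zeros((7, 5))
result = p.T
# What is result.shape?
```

(5, 7)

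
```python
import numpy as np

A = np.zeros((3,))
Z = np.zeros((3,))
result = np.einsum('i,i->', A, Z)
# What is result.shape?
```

()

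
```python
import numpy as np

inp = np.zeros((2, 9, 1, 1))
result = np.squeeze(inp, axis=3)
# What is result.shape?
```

(2, 9, 1)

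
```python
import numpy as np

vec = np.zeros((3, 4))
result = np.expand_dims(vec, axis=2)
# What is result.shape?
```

(3, 4, 1)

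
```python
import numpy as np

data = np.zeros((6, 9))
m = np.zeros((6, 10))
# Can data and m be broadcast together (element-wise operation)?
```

No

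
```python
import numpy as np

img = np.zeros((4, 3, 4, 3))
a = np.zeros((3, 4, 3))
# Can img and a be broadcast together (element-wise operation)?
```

Yes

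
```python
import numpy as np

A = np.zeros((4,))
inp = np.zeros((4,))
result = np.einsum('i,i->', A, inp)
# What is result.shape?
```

()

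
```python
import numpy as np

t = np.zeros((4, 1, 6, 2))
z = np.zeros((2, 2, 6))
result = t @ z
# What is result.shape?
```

(4, 2, 6, 6)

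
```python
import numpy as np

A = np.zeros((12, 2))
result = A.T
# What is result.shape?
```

(2, 12)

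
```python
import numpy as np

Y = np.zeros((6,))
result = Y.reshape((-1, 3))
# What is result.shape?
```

(2, 3)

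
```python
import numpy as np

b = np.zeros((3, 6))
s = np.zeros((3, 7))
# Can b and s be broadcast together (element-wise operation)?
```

No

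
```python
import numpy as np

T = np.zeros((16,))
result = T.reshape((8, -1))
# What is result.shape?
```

(8, 2)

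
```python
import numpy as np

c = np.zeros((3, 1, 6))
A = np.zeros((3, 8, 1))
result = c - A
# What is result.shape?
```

(3, 8, 6)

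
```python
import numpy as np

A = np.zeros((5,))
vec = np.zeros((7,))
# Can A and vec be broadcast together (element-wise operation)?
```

No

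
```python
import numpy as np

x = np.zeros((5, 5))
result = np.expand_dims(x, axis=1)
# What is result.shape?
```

(5, 1, 5)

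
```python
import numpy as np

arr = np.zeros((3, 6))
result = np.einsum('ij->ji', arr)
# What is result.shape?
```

(6, 3)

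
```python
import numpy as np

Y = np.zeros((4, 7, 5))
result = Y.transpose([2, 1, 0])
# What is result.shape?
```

(5, 7, 4)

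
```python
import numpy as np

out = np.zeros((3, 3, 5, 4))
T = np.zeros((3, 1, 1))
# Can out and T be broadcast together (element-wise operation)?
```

Yes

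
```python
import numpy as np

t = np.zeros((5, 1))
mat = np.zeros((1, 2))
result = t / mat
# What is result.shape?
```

(5, 2)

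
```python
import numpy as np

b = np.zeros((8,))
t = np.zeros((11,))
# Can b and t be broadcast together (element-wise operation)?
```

No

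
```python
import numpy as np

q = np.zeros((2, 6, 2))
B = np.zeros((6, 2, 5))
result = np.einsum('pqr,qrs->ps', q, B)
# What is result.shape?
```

(2, 5)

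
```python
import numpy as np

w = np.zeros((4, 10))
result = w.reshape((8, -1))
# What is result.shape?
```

(8, 5)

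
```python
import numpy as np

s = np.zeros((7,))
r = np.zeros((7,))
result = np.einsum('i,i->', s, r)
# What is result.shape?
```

()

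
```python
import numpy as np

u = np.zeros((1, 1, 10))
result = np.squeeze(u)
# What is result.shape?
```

(10,)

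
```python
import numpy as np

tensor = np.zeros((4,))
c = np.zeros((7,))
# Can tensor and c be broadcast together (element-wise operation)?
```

No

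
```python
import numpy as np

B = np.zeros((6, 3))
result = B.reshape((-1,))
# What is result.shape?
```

(18,)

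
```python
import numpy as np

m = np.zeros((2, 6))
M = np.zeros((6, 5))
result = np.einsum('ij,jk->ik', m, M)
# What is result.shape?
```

(2, 5)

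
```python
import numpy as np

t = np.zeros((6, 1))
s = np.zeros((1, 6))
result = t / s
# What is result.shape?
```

(6, 6)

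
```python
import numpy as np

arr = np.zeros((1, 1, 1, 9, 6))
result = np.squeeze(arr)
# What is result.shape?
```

(9, 6)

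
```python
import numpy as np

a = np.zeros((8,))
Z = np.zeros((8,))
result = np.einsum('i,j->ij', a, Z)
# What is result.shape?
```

(8, 8)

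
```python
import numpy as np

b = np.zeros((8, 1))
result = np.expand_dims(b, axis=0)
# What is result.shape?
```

(1, 8, 1)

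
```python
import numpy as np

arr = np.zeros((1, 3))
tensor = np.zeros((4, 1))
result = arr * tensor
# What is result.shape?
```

(4, 3)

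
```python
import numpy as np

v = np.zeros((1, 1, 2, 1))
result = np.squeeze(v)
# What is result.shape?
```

(2,)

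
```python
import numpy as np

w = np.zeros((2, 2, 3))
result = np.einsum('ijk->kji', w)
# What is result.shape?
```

(3, 2, 2)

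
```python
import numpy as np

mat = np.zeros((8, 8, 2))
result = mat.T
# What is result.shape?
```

(2, 8, 8)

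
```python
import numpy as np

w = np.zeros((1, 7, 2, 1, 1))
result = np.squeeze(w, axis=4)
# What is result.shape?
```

(1, 7, 2, 1)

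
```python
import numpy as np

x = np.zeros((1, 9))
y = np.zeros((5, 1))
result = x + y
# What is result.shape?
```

(5, 9)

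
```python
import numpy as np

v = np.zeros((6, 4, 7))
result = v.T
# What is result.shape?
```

(7, 4, 6)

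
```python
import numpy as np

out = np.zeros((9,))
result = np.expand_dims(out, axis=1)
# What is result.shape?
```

(9, 1)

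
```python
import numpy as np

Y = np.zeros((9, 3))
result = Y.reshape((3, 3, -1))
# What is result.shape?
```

(3, 3, 3)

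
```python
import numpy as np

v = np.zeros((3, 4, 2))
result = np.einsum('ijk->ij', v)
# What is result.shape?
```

(3, 4)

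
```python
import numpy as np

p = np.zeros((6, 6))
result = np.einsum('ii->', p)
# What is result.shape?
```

()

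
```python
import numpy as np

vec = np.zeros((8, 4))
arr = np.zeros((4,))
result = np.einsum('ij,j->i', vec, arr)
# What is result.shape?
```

(8,)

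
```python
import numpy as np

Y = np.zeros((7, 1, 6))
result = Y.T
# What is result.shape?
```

(6, 1, 7)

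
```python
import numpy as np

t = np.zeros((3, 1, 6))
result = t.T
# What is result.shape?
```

(6, 1, 3)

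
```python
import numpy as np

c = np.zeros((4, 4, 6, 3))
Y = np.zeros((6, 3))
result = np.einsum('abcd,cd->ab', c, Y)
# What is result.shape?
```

(4, 4)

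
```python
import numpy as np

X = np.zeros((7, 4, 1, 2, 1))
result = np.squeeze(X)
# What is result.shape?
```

(7, 4, 2)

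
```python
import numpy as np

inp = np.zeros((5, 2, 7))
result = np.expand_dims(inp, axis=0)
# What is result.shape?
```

(1, 5, 2, 7)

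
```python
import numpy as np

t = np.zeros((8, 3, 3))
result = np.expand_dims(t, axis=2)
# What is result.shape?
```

(8, 3, 1, 3)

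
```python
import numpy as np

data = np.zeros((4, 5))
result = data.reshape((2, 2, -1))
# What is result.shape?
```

(2, 2, 5)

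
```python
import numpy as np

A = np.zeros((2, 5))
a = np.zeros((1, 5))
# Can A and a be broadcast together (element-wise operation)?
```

Yes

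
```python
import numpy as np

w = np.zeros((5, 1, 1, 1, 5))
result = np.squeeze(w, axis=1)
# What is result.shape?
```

(5, 1, 1, 5)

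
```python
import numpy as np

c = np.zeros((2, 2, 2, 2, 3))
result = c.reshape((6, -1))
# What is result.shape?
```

(6, 8)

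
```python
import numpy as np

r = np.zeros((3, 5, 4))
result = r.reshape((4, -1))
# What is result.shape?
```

(4, 15)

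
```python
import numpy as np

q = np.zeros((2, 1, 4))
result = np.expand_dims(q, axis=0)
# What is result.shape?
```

(1, 2, 1, 4)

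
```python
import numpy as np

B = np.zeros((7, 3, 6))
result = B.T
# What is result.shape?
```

(6, 3, 7)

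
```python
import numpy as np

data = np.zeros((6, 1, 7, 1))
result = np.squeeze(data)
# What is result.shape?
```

(6, 7)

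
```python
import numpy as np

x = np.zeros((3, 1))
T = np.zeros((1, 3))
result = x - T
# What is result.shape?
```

(3, 3)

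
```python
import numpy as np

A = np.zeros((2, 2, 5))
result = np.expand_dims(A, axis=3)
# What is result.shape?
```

(2, 2, 5, 1)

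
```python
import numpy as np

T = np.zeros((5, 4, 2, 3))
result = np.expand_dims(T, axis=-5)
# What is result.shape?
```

(1, 5, 4, 2, 3)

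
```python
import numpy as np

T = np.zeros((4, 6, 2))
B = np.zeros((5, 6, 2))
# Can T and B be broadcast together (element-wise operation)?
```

No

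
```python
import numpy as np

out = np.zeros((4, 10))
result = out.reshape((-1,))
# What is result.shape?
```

(40,)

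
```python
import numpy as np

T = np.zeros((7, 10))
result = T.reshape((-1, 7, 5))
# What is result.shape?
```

(2, 7, 5)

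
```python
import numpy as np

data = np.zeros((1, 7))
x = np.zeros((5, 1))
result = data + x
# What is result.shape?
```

(5, 7)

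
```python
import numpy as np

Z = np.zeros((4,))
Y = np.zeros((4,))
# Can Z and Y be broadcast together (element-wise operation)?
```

Yes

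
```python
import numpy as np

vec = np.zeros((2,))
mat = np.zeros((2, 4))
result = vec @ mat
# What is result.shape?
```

(4,)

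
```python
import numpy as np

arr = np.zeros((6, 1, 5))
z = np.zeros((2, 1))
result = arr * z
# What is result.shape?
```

(6, 2, 5)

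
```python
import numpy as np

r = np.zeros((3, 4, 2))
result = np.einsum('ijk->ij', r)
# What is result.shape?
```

(3, 4)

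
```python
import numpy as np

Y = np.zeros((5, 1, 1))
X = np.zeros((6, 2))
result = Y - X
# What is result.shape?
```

(5, 6, 2)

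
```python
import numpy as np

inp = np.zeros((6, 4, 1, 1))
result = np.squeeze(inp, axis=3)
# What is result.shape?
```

(6, 4, 1)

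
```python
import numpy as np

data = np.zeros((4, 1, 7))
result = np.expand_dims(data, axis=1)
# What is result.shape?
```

(4, 1, 1, 7)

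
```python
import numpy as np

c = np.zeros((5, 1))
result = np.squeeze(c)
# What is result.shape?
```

(5,)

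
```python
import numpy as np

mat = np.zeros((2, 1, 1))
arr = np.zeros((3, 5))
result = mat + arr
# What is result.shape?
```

(2, 3, 5)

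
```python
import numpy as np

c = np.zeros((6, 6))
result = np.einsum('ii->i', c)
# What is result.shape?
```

(6,)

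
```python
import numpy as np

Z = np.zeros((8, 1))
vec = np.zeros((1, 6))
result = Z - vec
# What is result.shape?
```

(8, 6)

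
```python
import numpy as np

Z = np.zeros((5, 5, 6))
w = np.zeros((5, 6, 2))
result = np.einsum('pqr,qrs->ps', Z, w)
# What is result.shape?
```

(5, 2)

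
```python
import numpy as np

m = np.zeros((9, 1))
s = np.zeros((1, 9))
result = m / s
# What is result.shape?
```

(9, 9)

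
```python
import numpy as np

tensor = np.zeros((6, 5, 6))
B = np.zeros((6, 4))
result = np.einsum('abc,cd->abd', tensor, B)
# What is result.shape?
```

(6, 5, 4)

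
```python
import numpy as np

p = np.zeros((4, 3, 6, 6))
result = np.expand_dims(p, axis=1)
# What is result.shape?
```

(4, 1, 3, 6, 6)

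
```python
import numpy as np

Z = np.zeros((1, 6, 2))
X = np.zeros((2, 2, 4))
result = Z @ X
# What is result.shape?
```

(2, 6, 4)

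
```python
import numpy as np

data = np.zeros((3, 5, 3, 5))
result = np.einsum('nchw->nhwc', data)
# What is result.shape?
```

(3, 3, 5, 5)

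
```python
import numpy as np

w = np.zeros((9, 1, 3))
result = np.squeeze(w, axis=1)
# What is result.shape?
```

(9, 3)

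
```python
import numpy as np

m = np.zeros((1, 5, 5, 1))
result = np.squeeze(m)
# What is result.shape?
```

(5, 5)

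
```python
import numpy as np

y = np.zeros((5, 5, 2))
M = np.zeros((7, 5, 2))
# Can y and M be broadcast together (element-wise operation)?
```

No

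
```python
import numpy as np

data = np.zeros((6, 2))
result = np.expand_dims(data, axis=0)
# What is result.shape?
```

(1, 6, 2)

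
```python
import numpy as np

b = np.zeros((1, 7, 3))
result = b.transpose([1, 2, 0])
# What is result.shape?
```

(7, 3, 1)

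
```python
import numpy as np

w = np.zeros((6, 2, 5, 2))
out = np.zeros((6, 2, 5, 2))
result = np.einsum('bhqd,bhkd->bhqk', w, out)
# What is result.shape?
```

(6, 2, 5, 5)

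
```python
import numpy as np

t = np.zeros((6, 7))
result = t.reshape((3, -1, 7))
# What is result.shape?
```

(3, 2, 7)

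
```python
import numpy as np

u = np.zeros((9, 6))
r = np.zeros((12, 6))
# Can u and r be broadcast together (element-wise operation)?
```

No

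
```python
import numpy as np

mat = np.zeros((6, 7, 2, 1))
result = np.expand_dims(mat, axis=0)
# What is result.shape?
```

(1, 6, 7, 2, 1)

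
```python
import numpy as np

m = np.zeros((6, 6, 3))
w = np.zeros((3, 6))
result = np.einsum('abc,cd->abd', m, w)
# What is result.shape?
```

(6, 6, 6)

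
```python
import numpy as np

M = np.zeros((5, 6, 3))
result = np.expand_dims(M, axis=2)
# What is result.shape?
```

(5, 6, 1, 3)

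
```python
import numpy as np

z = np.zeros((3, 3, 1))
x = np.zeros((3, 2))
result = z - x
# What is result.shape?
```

(3, 3, 2)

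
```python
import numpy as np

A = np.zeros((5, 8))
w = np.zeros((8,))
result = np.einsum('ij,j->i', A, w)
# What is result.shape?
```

(5,)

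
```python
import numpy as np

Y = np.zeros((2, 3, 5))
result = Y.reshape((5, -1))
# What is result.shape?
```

(5, 6)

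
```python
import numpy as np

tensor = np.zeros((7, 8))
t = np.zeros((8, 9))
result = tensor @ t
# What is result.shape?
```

(7, 9)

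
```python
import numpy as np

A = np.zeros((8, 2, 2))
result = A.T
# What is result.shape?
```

(2, 2, 8)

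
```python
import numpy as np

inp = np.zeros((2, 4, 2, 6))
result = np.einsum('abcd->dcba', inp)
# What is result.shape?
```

(6, 2, 4, 2)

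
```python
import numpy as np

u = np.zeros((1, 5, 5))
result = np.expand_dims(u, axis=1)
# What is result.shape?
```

(1, 1, 5, 5)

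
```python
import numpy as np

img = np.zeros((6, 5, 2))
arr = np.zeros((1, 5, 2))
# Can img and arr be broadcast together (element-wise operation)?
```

Yes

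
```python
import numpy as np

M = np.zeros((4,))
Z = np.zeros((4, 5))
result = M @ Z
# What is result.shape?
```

(5,)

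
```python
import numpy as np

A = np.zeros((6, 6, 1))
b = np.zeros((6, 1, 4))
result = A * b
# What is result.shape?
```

(6, 6, 4)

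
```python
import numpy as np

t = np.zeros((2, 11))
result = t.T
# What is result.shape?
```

(11, 2)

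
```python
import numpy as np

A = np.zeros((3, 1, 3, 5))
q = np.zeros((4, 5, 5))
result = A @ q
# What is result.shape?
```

(3, 4, 3, 5)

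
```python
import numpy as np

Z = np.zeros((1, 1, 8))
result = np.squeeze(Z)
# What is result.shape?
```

(8,)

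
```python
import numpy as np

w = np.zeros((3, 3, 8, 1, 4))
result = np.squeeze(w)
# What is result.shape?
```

(3, 3, 8, 4)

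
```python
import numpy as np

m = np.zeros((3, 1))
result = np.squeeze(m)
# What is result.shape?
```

(3,)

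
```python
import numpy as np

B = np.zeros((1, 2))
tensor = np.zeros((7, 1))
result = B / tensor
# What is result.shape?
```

(7, 2)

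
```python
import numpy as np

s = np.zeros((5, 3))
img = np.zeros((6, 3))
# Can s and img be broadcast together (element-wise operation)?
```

No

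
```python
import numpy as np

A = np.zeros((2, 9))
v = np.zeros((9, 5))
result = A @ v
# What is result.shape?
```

(2, 5)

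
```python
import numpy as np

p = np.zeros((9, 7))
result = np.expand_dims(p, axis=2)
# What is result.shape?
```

(9, 7, 1)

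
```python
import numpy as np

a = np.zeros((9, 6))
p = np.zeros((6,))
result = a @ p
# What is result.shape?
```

(9,)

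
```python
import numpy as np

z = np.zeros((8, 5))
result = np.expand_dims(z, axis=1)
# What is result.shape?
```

(8, 1, 5)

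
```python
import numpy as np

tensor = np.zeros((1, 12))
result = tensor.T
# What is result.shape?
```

(12, 1)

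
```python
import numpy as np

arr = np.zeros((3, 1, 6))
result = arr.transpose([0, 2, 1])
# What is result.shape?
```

(3, 6, 1)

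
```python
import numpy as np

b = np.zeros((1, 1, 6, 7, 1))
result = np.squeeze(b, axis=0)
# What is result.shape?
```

(1, 6, 7, 1)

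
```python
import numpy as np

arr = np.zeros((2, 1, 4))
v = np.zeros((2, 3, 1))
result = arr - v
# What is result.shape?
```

(2, 3, 4)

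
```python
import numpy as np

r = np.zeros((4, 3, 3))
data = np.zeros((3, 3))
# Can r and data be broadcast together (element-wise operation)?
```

Yes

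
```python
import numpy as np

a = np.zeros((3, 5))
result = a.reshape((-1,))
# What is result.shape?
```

(15,)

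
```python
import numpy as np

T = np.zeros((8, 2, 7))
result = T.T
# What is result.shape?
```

(7, 2, 8)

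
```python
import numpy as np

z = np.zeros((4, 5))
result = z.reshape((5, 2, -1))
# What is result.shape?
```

(5, 2, 2)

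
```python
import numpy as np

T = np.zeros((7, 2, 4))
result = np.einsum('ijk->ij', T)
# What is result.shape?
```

(7, 2)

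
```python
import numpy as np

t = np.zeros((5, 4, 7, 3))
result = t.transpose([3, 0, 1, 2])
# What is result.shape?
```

(3, 5, 4, 7)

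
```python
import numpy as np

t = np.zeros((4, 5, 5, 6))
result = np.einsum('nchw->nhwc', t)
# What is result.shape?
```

(4, 5, 6, 5)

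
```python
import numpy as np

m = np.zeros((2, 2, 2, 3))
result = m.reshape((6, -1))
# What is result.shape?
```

(6, 4)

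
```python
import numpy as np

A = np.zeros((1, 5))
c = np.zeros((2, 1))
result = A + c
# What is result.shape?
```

(2, 5)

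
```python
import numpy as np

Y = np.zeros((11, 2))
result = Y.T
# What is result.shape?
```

(2, 11)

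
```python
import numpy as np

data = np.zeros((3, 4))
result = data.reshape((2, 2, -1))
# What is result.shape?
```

(2, 2, 3)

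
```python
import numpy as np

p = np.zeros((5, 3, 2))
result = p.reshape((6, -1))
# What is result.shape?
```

(6, 5)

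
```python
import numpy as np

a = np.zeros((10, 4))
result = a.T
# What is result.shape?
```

(4, 10)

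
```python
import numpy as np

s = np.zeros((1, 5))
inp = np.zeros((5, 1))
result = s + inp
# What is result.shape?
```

(5, 5)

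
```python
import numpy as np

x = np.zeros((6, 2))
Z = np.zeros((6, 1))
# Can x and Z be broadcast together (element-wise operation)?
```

Yes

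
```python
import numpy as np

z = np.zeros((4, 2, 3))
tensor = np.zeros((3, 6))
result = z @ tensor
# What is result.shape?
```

(4, 2, 6)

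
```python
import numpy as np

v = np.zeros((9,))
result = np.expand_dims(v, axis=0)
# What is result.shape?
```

(1, 9)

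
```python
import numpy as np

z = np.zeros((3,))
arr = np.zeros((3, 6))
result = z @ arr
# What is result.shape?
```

(6,)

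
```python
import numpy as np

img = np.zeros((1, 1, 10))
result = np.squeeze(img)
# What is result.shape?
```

(10,)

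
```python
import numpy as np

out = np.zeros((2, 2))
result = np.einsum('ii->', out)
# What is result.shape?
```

()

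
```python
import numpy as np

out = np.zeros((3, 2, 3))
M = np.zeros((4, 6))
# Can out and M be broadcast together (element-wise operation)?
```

No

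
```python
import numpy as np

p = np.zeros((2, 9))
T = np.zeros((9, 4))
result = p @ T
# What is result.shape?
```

(2, 4)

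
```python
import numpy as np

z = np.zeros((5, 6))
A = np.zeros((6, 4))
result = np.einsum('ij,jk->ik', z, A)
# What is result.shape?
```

(5, 4)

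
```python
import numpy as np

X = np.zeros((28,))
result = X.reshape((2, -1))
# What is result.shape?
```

(2, 14)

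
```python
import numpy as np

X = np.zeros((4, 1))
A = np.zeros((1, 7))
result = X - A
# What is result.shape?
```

(4, 7)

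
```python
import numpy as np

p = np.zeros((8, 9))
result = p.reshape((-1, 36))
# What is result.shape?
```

(2, 36)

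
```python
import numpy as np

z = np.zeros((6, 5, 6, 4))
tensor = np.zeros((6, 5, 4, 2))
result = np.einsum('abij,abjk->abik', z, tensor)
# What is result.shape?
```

(6, 5, 6, 2)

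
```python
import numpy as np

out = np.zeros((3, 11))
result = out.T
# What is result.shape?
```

(11, 3)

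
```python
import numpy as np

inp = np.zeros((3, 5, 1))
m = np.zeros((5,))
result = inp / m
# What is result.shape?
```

(3, 5, 5)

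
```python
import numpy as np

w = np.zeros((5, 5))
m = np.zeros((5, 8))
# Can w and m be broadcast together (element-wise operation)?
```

No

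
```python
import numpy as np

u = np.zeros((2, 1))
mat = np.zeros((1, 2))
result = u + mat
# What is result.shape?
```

(2, 2)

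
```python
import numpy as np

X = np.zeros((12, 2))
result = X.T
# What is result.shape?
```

(2, 12)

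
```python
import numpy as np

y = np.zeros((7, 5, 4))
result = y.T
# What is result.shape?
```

(4, 5, 7)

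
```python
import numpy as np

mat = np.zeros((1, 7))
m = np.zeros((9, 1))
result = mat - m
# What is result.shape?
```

(9, 7)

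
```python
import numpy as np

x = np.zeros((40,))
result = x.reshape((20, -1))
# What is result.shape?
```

(20, 2)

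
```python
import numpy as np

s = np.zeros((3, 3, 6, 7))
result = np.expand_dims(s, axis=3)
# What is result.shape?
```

(3, 3, 6, 1, 7)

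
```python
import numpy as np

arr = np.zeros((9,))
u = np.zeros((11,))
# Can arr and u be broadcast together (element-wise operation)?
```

No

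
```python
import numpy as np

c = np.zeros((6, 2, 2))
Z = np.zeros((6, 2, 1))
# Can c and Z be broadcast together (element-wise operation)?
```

Yes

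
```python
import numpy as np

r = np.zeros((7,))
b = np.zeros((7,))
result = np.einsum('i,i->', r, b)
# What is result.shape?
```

()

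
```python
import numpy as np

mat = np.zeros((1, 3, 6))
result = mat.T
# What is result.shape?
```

(6, 3, 1)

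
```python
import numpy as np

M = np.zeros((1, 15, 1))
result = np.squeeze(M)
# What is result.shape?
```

(15,)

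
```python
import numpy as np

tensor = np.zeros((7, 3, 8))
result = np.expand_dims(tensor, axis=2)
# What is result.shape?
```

(7, 3, 1, 8)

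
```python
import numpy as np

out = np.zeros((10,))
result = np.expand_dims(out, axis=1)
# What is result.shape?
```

(10, 1)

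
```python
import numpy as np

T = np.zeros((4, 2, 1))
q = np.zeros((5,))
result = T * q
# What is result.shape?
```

(4, 2, 5)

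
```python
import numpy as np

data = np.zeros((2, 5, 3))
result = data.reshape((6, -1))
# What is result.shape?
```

(6, 5)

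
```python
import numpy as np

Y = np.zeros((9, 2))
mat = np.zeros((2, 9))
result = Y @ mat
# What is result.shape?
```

(9, 9)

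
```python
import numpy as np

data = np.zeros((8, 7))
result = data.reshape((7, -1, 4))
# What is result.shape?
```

(7, 2, 4)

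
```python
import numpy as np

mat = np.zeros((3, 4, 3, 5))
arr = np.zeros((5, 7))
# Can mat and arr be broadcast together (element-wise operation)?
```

No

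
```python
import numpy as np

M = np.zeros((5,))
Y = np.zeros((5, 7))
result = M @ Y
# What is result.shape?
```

(7,)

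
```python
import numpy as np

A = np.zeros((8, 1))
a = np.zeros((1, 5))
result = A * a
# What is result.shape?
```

(8, 5)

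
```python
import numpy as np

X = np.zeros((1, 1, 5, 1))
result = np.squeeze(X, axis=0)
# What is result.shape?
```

(1, 5, 1)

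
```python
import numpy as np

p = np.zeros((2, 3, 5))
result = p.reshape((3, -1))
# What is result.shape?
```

(3, 10)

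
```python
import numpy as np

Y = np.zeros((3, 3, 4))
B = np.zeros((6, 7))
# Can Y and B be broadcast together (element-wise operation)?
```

No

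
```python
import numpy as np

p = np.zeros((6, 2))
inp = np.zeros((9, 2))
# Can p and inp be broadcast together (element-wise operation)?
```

No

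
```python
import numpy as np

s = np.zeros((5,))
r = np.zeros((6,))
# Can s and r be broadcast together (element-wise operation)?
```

No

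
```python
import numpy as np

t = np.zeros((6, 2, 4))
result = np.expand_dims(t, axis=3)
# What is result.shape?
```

(6, 2, 4, 1)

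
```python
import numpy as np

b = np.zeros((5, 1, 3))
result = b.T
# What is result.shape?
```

(3, 1, 5)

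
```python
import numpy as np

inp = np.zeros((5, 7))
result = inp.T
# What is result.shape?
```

(7, 5)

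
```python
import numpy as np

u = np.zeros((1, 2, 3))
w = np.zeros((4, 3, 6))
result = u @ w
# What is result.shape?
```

(4, 2, 6)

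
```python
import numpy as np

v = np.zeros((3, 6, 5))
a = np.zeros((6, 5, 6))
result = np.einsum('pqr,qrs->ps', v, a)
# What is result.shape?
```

(3, 6)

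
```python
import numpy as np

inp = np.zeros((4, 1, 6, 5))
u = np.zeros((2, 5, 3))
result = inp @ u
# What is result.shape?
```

(4, 2, 6, 3)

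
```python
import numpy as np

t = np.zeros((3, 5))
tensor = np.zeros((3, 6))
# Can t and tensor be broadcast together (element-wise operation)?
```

No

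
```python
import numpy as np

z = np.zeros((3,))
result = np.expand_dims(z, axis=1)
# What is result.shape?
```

(3, 1)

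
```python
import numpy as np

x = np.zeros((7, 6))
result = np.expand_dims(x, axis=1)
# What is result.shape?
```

(7, 1, 6)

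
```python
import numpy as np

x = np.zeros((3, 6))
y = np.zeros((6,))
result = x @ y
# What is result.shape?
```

(3,)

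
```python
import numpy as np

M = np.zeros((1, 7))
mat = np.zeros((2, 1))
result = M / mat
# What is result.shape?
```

(2, 7)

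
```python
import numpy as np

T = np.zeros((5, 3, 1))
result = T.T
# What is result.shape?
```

(1, 3, 5)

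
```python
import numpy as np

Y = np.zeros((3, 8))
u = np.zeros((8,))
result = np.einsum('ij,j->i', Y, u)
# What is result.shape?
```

(3,)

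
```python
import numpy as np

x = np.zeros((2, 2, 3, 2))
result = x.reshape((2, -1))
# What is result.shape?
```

(2, 12)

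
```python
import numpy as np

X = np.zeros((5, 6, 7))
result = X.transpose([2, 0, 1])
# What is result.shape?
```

(7, 5, 6)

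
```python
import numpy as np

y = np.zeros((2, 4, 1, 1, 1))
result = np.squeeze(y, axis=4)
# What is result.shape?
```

(2, 4, 1, 1)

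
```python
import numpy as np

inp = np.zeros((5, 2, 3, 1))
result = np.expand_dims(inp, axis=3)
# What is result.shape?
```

(5, 2, 3, 1, 1)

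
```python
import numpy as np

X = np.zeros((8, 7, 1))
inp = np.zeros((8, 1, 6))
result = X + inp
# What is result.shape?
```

(8, 7, 6)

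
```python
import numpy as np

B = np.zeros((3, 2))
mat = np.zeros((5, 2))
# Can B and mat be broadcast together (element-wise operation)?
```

No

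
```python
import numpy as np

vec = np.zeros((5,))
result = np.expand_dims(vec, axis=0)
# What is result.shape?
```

(1, 5)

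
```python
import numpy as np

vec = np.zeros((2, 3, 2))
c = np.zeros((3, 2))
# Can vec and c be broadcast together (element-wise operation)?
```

Yes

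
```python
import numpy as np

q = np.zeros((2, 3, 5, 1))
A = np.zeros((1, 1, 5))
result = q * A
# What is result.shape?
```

(2, 3, 5, 5)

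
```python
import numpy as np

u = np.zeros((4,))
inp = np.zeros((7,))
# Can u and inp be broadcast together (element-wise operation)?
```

No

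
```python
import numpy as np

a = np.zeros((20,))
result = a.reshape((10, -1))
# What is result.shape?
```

(10, 2)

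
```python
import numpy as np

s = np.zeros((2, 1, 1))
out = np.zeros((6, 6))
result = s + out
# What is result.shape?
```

(2, 6, 6)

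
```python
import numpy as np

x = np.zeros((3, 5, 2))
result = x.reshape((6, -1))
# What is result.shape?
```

(6, 5)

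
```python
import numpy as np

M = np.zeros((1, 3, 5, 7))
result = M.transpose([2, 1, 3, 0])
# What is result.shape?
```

(5, 3, 7, 1)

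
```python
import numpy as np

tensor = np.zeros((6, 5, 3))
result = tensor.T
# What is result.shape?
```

(3, 5, 6)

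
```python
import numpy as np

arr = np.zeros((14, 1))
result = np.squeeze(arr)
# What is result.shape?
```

(14,)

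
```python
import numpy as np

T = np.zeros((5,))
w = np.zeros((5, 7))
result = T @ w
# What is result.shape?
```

(7,)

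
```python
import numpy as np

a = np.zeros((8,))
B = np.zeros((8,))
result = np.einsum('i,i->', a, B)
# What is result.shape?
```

()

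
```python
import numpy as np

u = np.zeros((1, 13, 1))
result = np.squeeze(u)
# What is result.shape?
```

(13,)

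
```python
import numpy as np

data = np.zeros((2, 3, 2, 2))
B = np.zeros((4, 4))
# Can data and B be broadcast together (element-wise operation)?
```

No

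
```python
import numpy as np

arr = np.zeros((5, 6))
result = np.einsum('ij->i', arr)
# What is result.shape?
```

(5,)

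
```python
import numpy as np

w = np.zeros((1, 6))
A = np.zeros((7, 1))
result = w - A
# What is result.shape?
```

(7, 6)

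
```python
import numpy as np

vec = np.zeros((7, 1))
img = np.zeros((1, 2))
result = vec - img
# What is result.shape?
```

(7, 2)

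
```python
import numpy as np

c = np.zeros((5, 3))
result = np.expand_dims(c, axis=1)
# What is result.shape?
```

(5, 1, 3)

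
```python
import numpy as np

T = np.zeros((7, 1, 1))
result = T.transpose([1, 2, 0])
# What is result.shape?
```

(1, 1, 7)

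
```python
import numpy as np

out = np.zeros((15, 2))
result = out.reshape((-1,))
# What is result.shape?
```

(30,)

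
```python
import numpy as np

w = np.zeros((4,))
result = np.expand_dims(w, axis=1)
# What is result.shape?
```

(4, 1)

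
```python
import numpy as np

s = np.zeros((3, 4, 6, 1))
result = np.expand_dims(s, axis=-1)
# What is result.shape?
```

(3, 4, 6, 1, 1)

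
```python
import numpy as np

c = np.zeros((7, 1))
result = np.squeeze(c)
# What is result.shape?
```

(7,)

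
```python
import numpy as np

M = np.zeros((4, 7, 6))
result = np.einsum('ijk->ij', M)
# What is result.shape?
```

(4, 7)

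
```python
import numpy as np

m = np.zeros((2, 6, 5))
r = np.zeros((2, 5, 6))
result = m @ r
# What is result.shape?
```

(2, 6, 6)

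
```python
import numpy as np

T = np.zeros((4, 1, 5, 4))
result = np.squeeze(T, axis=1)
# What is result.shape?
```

(4, 5, 4)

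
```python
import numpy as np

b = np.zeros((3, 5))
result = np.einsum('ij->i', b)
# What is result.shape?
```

(3,)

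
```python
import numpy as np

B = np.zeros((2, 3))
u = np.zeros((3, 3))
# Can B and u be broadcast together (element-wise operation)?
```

No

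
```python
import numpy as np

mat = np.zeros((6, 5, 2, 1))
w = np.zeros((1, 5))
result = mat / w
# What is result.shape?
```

(6, 5, 2, 5)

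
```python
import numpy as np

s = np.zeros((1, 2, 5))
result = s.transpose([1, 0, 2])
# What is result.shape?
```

(2, 1, 5)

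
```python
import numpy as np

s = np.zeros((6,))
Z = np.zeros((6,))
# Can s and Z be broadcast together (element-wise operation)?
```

Yes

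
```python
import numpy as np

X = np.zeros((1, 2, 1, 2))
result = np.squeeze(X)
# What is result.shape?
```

(2, 2)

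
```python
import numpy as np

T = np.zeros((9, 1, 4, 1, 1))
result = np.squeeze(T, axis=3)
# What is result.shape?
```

(9, 1, 4, 1)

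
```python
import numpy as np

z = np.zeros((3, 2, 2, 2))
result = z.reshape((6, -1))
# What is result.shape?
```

(6, 4)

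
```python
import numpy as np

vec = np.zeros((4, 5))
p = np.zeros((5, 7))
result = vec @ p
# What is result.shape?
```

(4, 7)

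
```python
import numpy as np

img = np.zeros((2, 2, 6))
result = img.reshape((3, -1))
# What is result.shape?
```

(3, 8)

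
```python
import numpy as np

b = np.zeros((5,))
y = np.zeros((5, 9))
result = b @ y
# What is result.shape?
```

(9,)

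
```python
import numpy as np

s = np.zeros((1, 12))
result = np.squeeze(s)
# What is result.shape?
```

(12,)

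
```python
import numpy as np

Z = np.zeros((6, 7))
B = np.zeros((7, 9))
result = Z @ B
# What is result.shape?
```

(6, 9)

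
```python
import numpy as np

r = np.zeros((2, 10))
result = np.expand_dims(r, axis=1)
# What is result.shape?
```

(2, 1, 10)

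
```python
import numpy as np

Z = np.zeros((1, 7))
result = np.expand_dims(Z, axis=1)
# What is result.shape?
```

(1, 1, 7)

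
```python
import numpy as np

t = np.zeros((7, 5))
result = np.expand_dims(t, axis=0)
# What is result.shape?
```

(1, 7, 5)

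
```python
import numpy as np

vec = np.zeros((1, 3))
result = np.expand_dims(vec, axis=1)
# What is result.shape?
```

(1, 1, 3)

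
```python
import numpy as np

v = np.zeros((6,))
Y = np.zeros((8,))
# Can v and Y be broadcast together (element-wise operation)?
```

No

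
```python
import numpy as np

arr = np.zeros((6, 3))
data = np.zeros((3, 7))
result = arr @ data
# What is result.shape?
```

(6, 7)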